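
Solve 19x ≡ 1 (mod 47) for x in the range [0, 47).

gcd(47, 19):
  47 = 2×19 + 9
  19 = 2×9 + 1
  9 = 9×1
so gcd(47, 19) = 1.
Back-substitute for Bézout coefficients:
  1 = 19 - 2×9
  ... = 19×(5) + 47×(-2)
So 19×5 ≡ 1 (mod 47), and 5 mod 47 = 5.

5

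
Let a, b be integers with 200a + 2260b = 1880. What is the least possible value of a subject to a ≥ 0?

32

gcd(2260, 200) = 20.
20 divides 1880, so solutions exist.
By Bézout, 200·(34) + 2260·(-3) = 20.
Scale by 1880/20 = 94: (a₀, b₀) = (3196, -282).
General solution: a = 3196 + 113t, b = -282 - 10t for integer t.
a ≥ 0: smallest is 3196 mod 113 = 32 (at t = -28), with b = -2.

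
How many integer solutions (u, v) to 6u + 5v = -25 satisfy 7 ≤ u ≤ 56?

10

gcd(6, 5) = 1.
By Bézout, 6×(1) + 5×(-1) = 1.
Particular solution: (0, -5).
General solution: u = 0 + 5t, v = -5 - 6t for integer t.
7 ≤ 0 + 5t ≤ 56 gives t ∈ [2, 11], which is 10 values.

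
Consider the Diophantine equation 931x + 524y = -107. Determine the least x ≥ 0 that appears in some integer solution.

507

gcd(931, 524) = 1  (931 = 1·524 + 407, 524 = 1·407 + 117, 407 = 3·117 + 56, 117 = 2·56 + 5, 56 = 11·5 + 1, 5 = 5·1).
1 divides -107, so solutions exist.
Back-substituting, 931·(103) + 524·(-183) = 1.
Scale by -107/1 = -107: (x₀, y₀) = (-11021, 19581).
General solution: x = -11021 + 524t, y = 19581 - 931t for integer t.
x ≥ 0: smallest is -11021 mod 524 = 507 (at t = 22), with y = -901.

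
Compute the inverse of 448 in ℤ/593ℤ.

274

gcd(593, 448):
  593 = 1·448 + 145
  448 = 3·145 + 13
  145 = 11·13 + 2
  13 = 6·2 + 1
  2 = 2·1
so gcd(593, 448) = 1.
Back-substitute for Bézout coefficients:
  1 = 13 - 6·2
  ... = 448·(274) + 593·(-207)
So 448·274 ≡ 1 (mod 593), and 274 mod 593 = 274.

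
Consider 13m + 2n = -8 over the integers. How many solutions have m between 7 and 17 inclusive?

5

gcd(13, 2) = 1  (13 = 6*2 + 1, 2 = 2*1).
Back-substituting, 13*(1) + 2*(-6) = 1.
Scale by -8: particular solution (-8, 48); reduce m mod 2: (0, -4).
General solution: m = 0 + 2t, n = -4 - 13t for integer t.
7 ≤ 0 + 2t ≤ 17 gives t ∈ [4, 8], which is 5 values.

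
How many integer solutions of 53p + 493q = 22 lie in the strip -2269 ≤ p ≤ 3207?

gcd(493, 53) = 1  (493 = 9·53 + 16, 53 = 3·16 + 5, 16 = 3·5 + 1, 5 = 5·1).
Back-substituting, 53·(-93) + 493·(10) = 1.
Scale by 22: particular solution (-2046, 220); reduce p mod 493: (419, -45).
General solution: p = 419 + 493t, q = -45 - 53t for integer t.
-2269 ≤ 419 + 493t ≤ 3207 gives t ∈ [-5, 5], which is 11 values.

11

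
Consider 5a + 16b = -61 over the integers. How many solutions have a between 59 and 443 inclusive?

24

gcd(16, 5) = 1.
By Bézout, 5·(-3) + 16·(1) = 1.
Particular solution: (7, -6).
General solution: a = 7 + 16t, b = -6 - 5t for integer t.
59 ≤ 7 + 16t ≤ 443 gives t ∈ [4, 27], which is 24 values.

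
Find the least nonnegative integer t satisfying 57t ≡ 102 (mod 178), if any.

58

gcd(178, 57) = 1.
1 divides 102, so solutions exist.
By Bézout, 57*(25) + 178*(-8) = 1.
So 57*(25) ≡ 1 (mod 178); multiply by 102: t ≡ 2550 (mod 178).
Smallest nonnegative: t = 2550 mod 178 = 58.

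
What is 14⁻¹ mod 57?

53

gcd(57, 14):
  57 = 4*14 + 1
  14 = 14*1
so gcd(57, 14) = 1.
Back-substitute for Bézout coefficients:
  1 = 57 - 4*14
  ... = 14*(-4) + 57*(1)
So 14*-4 ≡ 1 (mod 57), and -4 mod 57 = 53.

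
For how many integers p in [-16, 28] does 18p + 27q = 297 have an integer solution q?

15

gcd(27, 18) = 9  (27 = 1*18 + 9, 18 = 2*9).
Back-substituting, 18*(-1) + 27*(1) = 9.
Scale by 33: particular solution (-33, 33); reduce p mod 3: (0, 11).
General solution: p = 0 + 3t, q = 11 - 2t for integer t.
-16 ≤ 0 + 3t ≤ 28 gives t ∈ [-5, 9], which is 15 values.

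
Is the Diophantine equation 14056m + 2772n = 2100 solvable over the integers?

gcd(14056, 2772) = 28  (14056 = 5×2772 + 196, 2772 = 14×196 + 28, 196 = 7×28).
28 divides 2100, so integer solutions exist.

yes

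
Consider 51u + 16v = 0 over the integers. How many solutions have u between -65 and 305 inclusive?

gcd(51, 16) = 1.
By Bézout, 51·(-5) + 16·(16) = 1.
Particular solution: (0, 0).
General solution: u = 0 + 16t, v = 0 - 51t for integer t.
-65 ≤ 0 + 16t ≤ 305 gives t ∈ [-4, 19], which is 24 values.

24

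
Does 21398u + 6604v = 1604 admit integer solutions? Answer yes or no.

no

gcd(21398, 6604) = 26  (21398 = 3*6604 + 1586, 6604 = 4*1586 + 260, 1586 = 6*260 + 26, 260 = 10*26).
26 does not divide 1604 (remainder 18), so no integer solutions.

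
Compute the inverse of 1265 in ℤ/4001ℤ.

2622

gcd(4001, 1265):
  4001 = 3×1265 + 206
  1265 = 6×206 + 29
  206 = 7×29 + 3
  29 = 9×3 + 2
  3 = 1×2 + 1
  2 = 2×1
so gcd(4001, 1265) = 1.
Back-substitute for Bézout coefficients:
  1 = 3 - 1×2
  ... = 1265×(-1379) + 4001×(436)
So 1265×-1379 ≡ 1 (mod 4001), and -1379 mod 4001 = 2622.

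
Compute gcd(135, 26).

gcd(135, 26):
  135 = 5×26 + 5
  26 = 5×5 + 1
  5 = 5×1
so gcd(135, 26) = 1.

1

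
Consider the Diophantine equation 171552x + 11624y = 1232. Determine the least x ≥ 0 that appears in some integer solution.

gcd(171552, 11624):
  171552 = 14*11624 + 8816
  11624 = 1*8816 + 2808
  8816 = 3*2808 + 392
  2808 = 7*392 + 64
  392 = 6*64 + 8
  64 = 8*8
so gcd(171552, 11624) = 8.
8 divides 1232, so solutions exist.
Back-substitute for Bézout coefficients:
  8 = 392 - 6*64
  ... = 171552*(178) + 11624*(-2627)
Scale by 1232/8 = 154: (x₀, y₀) = (27412, -404558).
General solution: x = 27412 + 1453t, y = -404558 - 21444t for integer t.
x ≥ 0: smallest is 27412 mod 1453 = 1258 (at t = -18), with y = -18566.

1258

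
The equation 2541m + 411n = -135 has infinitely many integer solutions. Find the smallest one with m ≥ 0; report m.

gcd(2541, 411) = 3  (2541 = 6*411 + 75, 411 = 5*75 + 36, 75 = 2*36 + 3, 36 = 12*3).
3 divides -135, so solutions exist.
Back-substituting, 2541*(11) + 411*(-68) = 3.
Scale by -135/3 = -45: (m₀, n₀) = (-495, 3060).
General solution: m = -495 + 137t, n = 3060 - 847t for integer t.
m ≥ 0: smallest is -495 mod 137 = 53 (at t = 4), with n = -328.

53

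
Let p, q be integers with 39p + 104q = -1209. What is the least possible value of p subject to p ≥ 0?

1

gcd(104, 39):
  104 = 2×39 + 26
  39 = 1×26 + 13
  26 = 2×13
so gcd(104, 39) = 13.
13 divides -1209, so solutions exist.
Back-substitute for Bézout coefficients:
  13 = 39 - 1×26
  ... = 39×(3) + 104×(-1)
Scale by -1209/13 = -93: (p₀, q₀) = (-279, 93).
General solution: p = -279 + 8t, q = 93 - 3t for integer t.
p ≥ 0: smallest is -279 mod 8 = 1 (at t = 35), with q = -12.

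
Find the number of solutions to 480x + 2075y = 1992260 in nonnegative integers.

gcd(2075, 480) = 5.
By Bézout, 480·(-134) + 2075·(31) = 5.
One solution: (87, 940).
General: x = 87 + 415t, y = 940 - 96t.
x ≥ 0 ⇒ t ≥ 0; y ≥ 0 ⇒ t ≤ 9. So t ∈ [0, 9]: 10 solutions.

10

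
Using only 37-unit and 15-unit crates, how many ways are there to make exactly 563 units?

Need nonnegative integers with 37j + 15k = 563.
gcd(37, 15) = 1, and 37·(-2) + 15·(5) = 1.
So (j₀, k₀) = (-1126, 2815); general j = -1126 + 15t, k = 2815 - 37t.
j ≥ 0 ⇒ t ≥ 76; k ≥ 0 ⇒ t ≤ 76. That's 1 value of t.

1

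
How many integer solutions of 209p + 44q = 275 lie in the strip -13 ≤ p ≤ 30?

11

gcd(209, 44):
  209 = 4×44 + 33
  44 = 1×33 + 11
  33 = 3×11
so gcd(209, 44) = 11.
Back-substitute for Bézout coefficients:
  11 = 44 - 1×33
  ... = 209×(-1) + 44×(5)
Scale by 25: particular solution (-25, 125); reduce p mod 4: (3, -8).
General solution: p = 3 + 4t, q = -8 - 19t for integer t.
-13 ≤ 3 + 4t ≤ 30 gives t ∈ [-4, 6], which is 11 values.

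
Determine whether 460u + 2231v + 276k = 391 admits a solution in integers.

gcd(2231, 460):
  2231 = 4×460 + 391
  460 = 1×391 + 69
  391 = 5×69 + 46
  69 = 1×46 + 23
  46 = 2×23
so gcd(2231, 460) = 23.
gcd(23, 276) = 23.
23 divides 391, so integer solutions exist.

yes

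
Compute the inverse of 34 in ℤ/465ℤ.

424

gcd(465, 34) = 1.
By Bézout, 34×(-41) + 465×(3) = 1.
So 34×-41 ≡ 1 (mod 465), and -41 mod 465 = 424.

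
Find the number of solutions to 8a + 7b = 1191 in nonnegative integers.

gcd(8, 7) = 1.
By Bézout, 8*(1) + 7*(-1) = 1.
One solution: (1, 169).
General: a = 1 + 7t, b = 169 - 8t.
a ≥ 0 ⇒ t ≥ 0; b ≥ 0 ⇒ t ≤ 21. So t ∈ [0, 21]: 22 solutions.

22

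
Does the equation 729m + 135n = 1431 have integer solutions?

yes

gcd(729, 135) = 27.
27 divides 1431, so integer solutions exist.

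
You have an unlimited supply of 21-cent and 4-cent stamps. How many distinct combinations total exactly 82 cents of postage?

Need nonnegative integers with 21j + 4k = 82.
gcd(21, 4) = 1, and 21·(1) + 4·(-5) = 1.
So (j₀, k₀) = (82, -410); general j = 82 + 4t, k = -410 - 21t.
j ≥ 0 ⇒ t ≥ -20; k ≥ 0 ⇒ t ≤ -20. That's 1 value of t.

1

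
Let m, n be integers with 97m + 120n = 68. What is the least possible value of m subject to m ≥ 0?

gcd(120, 97) = 1  (120 = 1·97 + 23, 97 = 4·23 + 5, 23 = 4·5 + 3, 5 = 1·3 + 2, 3 = 1·2 + 1, 2 = 2·1).
1 divides 68, so solutions exist.
Back-substituting, 97·(-47) + 120·(38) = 1.
Scale by 68/1 = 68: (m₀, n₀) = (-3196, 2584).
General solution: m = -3196 + 120t, n = 2584 - 97t for integer t.
m ≥ 0: smallest is -3196 mod 120 = 44 (at t = 27), with n = -35.

44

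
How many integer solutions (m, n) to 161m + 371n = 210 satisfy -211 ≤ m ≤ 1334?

29

gcd(371, 161):
  371 = 2*161 + 49
  161 = 3*49 + 14
  49 = 3*14 + 7
  14 = 2*7
so gcd(371, 161) = 7.
Back-substitute for Bézout coefficients:
  7 = 49 - 3*14
  ... = 161*(-23) + 371*(10)
Scale by 30: particular solution (-690, 300); reduce m mod 53: (52, -22).
General solution: m = 52 + 53t, n = -22 - 23t for integer t.
-211 ≤ 52 + 53t ≤ 1334 gives t ∈ [-4, 24], which is 29 values.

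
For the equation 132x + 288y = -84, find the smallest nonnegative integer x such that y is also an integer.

19

gcd(288, 132):
  288 = 2×132 + 24
  132 = 5×24 + 12
  24 = 2×12
so gcd(288, 132) = 12.
12 divides -84, so solutions exist.
Back-substitute for Bézout coefficients:
  12 = 132 - 5×24
  ... = 132×(11) + 288×(-5)
Scale by -84/12 = -7: (x₀, y₀) = (-77, 35).
General solution: x = -77 + 24t, y = 35 - 11t for integer t.
x ≥ 0: smallest is -77 mod 24 = 19 (at t = 4), with y = -9.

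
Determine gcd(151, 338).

1

gcd(338, 151):
  338 = 2*151 + 36
  151 = 4*36 + 7
  36 = 5*7 + 1
  7 = 7*1
so gcd(338, 151) = 1.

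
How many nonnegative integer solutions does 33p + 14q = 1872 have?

gcd(33, 14) = 1.
By Bézout, 33·(3) + 14·(-7) = 1.
One solution: (2, 129).
General: p = 2 + 14t, q = 129 - 33t.
p ≥ 0 ⇒ t ≥ 0; q ≥ 0 ⇒ t ≤ 3. So t ∈ [0, 3]: 4 solutions.

4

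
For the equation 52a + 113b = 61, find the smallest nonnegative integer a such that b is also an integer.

gcd(113, 52) = 1.
1 divides 61, so solutions exist.
By Bézout, 52*(50) + 113*(-23) = 1.
Scale by 61/1 = 61: (a₀, b₀) = (3050, -1403).
General solution: a = 3050 + 113t, b = -1403 - 52t for integer t.
a ≥ 0: smallest is 3050 mod 113 = 112 (at t = -26), with b = -51.

112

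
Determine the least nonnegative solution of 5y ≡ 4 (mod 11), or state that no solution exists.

gcd(11, 5) = 1.
1 divides 4, so solutions exist.
By Bézout, 5·(-2) + 11·(1) = 1.
So 5·(-2) ≡ 1 (mod 11); multiply by 4: y ≡ -8 (mod 11).
Smallest nonnegative: y = -8 mod 11 = 3.

3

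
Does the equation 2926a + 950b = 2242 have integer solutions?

gcd(2926, 950) = 38.
38 divides 2242, so integer solutions exist.

yes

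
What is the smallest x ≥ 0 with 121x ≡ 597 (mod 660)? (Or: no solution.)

no solution

gcd(660, 121) = 11  (660 = 5×121 + 55, 121 = 2×55 + 11, 55 = 5×11).
11 does not divide 597, so the congruence has no solution.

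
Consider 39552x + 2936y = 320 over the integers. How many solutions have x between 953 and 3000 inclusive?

gcd(39552, 2936) = 8.
By Bézout, 39552*(-70) + 2936*(943) = 8.
Particular solution: (136, -1832).
General solution: x = 136 + 367t, y = -1832 - 4944t for integer t.
953 ≤ 136 + 367t ≤ 3000 gives t ∈ [3, 7], which is 5 values.

5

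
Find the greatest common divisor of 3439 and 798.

19

gcd(3439, 798) = 19  (3439 = 4×798 + 247, 798 = 3×247 + 57, 247 = 4×57 + 19, 57 = 3×19).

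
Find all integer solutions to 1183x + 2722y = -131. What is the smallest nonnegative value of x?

2501

gcd(2722, 1183) = 1.
1 divides -131, so solutions exist.
By Bézout, 1183×(-497) + 2722×(216) = 1.
Scale by -131/1 = -131: (x₀, y₀) = (65107, -28296).
General solution: x = 65107 + 2722t, y = -28296 - 1183t for integer t.
x ≥ 0: smallest is 65107 mod 2722 = 2501 (at t = -23), with y = -1087.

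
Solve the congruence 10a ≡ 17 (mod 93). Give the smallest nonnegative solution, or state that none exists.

gcd(93, 10):
  93 = 9·10 + 3
  10 = 3·3 + 1
  3 = 3·1
so gcd(93, 10) = 1.
1 divides 17, so solutions exist.
Back-substitute for Bézout coefficients:
  1 = 10 - 3·3
  ... = 10·(28) + 93·(-3)
So 10·(28) ≡ 1 (mod 93); multiply by 17: a ≡ 476 (mod 93).
Smallest nonnegative: a = 476 mod 93 = 11.

11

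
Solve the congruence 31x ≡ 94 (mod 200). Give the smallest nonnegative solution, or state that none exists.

74

gcd(200, 31) = 1  (200 = 6·31 + 14, 31 = 2·14 + 3, 14 = 4·3 + 2, 3 = 1·2 + 1, 2 = 2·1).
1 divides 94, so solutions exist.
Back-substituting, 31·(71) + 200·(-11) = 1.
So 31·(71) ≡ 1 (mod 200); multiply by 94: x ≡ 6674 (mod 200).
Smallest nonnegative: x = 6674 mod 200 = 74.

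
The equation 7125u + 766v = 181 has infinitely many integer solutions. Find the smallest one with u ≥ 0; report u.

87

gcd(7125, 766) = 1.
1 divides 181, so solutions exist.
By Bézout, 7125*(-63) + 766*(586) = 1.
Scale by 181/1 = 181: (u₀, v₀) = (-11403, 106066).
General solution: u = -11403 + 766t, v = 106066 - 7125t for integer t.
u ≥ 0: smallest is -11403 mod 766 = 87 (at t = 15), with v = -809.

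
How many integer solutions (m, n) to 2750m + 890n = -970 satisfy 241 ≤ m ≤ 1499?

14

gcd(2750, 890) = 10  (2750 = 3·890 + 80, 890 = 11·80 + 10, 80 = 8·10).
Back-substituting, 2750·(-11) + 890·(34) = 10.
Scale by -97: particular solution (1067, -3298); reduce m mod 89: (88, -273).
General solution: m = 88 + 89t, n = -273 - 275t for integer t.
241 ≤ 88 + 89t ≤ 1499 gives t ∈ [2, 15], which is 14 values.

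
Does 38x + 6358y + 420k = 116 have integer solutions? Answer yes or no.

yes

gcd(6358, 38) = 2  (6358 = 167·38 + 12, 38 = 3·12 + 2, 12 = 6·2).
gcd(2, 420) = 2.
2 divides 116, so integer solutions exist.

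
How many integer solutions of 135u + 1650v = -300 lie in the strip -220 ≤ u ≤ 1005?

12

gcd(1650, 135) = 15  (1650 = 12·135 + 30, 135 = 4·30 + 15, 30 = 2·15).
Back-substituting, 135·(49) + 1650·(-4) = 15.
Scale by -20: particular solution (-980, 80); reduce u mod 110: (10, -1).
General solution: u = 10 + 110t, v = -1 - 9t for integer t.
-220 ≤ 10 + 110t ≤ 1005 gives t ∈ [-2, 9], which is 12 values.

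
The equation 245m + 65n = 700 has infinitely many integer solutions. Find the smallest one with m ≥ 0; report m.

1

gcd(245, 65) = 5  (245 = 3×65 + 50, 65 = 1×50 + 15, 50 = 3×15 + 5, 15 = 3×5).
5 divides 700, so solutions exist.
Back-substituting, 245×(4) + 65×(-15) = 5.
Scale by 700/5 = 140: (m₀, n₀) = (560, -2100).
General solution: m = 560 + 13t, n = -2100 - 49t for integer t.
m ≥ 0: smallest is 560 mod 13 = 1 (at t = -43), with n = 7.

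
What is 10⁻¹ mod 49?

5

gcd(49, 10):
  49 = 4*10 + 9
  10 = 1*9 + 1
  9 = 9*1
so gcd(49, 10) = 1.
Back-substitute for Bézout coefficients:
  1 = 10 - 1*9
  ... = 10*(5) + 49*(-1)
So 10*5 ≡ 1 (mod 49), and 5 mod 49 = 5.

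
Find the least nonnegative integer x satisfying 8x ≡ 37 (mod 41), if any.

gcd(41, 8):
  41 = 5·8 + 1
  8 = 8·1
so gcd(41, 8) = 1.
1 divides 37, so solutions exist.
Back-substitute for Bézout coefficients:
  1 = 41 - 5·8
  ... = 8·(-5) + 41·(1)
So 8·(-5) ≡ 1 (mod 41); multiply by 37: x ≡ -185 (mod 41).
Smallest nonnegative: x = -185 mod 41 = 20.

20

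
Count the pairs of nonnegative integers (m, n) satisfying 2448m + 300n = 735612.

gcd(2448, 300):
  2448 = 8·300 + 48
  300 = 6·48 + 12
  48 = 4·12
so gcd(2448, 300) = 12.
Back-substitute for Bézout coefficients:
  12 = 300 - 6·48
  ... = 2448·(-6) + 300·(49)
Scale by 61301: one solution is (-367806, 3003749). Reduce m mod 25: (19, 2297).
General: m = 19 + 25t, n = 2297 - 204t.
m ≥ 0 ⇒ t ≥ 0; n ≥ 0 ⇒ t ≤ 11. So t ∈ [0, 11]: 12 solutions.

12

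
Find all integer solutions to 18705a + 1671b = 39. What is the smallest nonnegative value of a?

gcd(18705, 1671) = 3  (18705 = 11×1671 + 324, 1671 = 5×324 + 51, 324 = 6×51 + 18, 51 = 2×18 + 15, 18 = 1×15 + 3, 15 = 5×3).
3 divides 39, so solutions exist.
Back-substituting, 18705×(98) + 1671×(-1097) = 3.
Scale by 39/3 = 13: (a₀, b₀) = (1274, -14261).
General solution: a = 1274 + 557t, b = -14261 - 6235t for integer t.
a ≥ 0: smallest is 1274 mod 557 = 160 (at t = -2), with b = -1791.

160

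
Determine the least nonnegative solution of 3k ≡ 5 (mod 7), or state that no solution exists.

gcd(7, 3) = 1  (7 = 2×3 + 1, 3 = 3×1).
1 divides 5, so solutions exist.
Back-substituting, 3×(-2) + 7×(1) = 1.
So 3×(-2) ≡ 1 (mod 7); multiply by 5: k ≡ -10 (mod 7).
Smallest nonnegative: k = -10 mod 7 = 4.

4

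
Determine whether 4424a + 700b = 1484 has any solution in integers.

gcd(4424, 700):
  4424 = 6×700 + 224
  700 = 3×224 + 28
  224 = 8×28
so gcd(4424, 700) = 28.
28 divides 1484, so integer solutions exist.

yes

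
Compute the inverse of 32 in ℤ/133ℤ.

79

gcd(133, 32) = 1.
By Bézout, 32*(-54) + 133*(13) = 1.
So 32*-54 ≡ 1 (mod 133), and -54 mod 133 = 79.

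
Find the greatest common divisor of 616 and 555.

1

gcd(616, 555) = 1  (616 = 1*555 + 61, 555 = 9*61 + 6, 61 = 10*6 + 1, 6 = 6*1).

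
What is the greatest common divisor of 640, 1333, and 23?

gcd(1333, 640):
  1333 = 2×640 + 53
  640 = 12×53 + 4
  53 = 13×4 + 1
  4 = 4×1
so gcd(1333, 640) = 1.
gcd(1, 23) = 1.

1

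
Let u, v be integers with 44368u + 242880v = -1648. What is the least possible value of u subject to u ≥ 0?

2009

gcd(242880, 44368):
  242880 = 5×44368 + 21040
  44368 = 2×21040 + 2288
  21040 = 9×2288 + 448
  2288 = 5×448 + 48
  448 = 9×48 + 16
  48 = 3×16
so gcd(242880, 44368) = 16.
16 divides -1648, so solutions exist.
Back-substitute for Bézout coefficients:
  16 = 448 - 9×48
  ... = 44368×(-4883) + 242880×(892)
Scale by -1648/16 = -103: (u₀, v₀) = (502949, -91876).
General solution: u = 502949 + 15180t, v = -91876 - 2773t for integer t.
u ≥ 0: smallest is 502949 mod 15180 = 2009 (at t = -33), with v = -367.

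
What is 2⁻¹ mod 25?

gcd(25, 2):
  25 = 12*2 + 1
  2 = 2*1
so gcd(25, 2) = 1.
Back-substitute for Bézout coefficients:
  1 = 25 - 12*2
  ... = 2*(-12) + 25*(1)
So 2*-12 ≡ 1 (mod 25), and -12 mod 25 = 13.

13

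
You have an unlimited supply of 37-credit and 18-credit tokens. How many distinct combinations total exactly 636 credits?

1

Need nonnegative integers with 37j + 18k = 636.
gcd(37, 18) = 1, and 37·(1) + 18·(-2) = 1.
So (j₀, k₀) = (636, -1272); general j = 636 + 18t, k = -1272 - 37t.
j ≥ 0 ⇒ t ≥ -35; k ≥ 0 ⇒ t ≤ -35. That's 1 value of t.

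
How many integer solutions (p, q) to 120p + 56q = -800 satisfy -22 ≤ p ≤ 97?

gcd(120, 56):
  120 = 2·56 + 8
  56 = 7·8
so gcd(120, 56) = 8.
Back-substitute for Bézout coefficients:
  8 = 120 - 2·56
  ... = 120·(1) + 56·(-2)
Scale by -100: particular solution (-100, 200); reduce p mod 7: (5, -25).
General solution: p = 5 + 7t, q = -25 - 15t for integer t.
-22 ≤ 5 + 7t ≤ 97 gives t ∈ [-3, 13], which is 17 values.

17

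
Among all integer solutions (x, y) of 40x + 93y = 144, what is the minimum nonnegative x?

78

gcd(93, 40) = 1.
1 divides 144, so solutions exist.
By Bézout, 40·(7) + 93·(-3) = 1.
Scale by 144/1 = 144: (x₀, y₀) = (1008, -432).
General solution: x = 1008 + 93t, y = -432 - 40t for integer t.
x ≥ 0: smallest is 1008 mod 93 = 78 (at t = -10), with y = -32.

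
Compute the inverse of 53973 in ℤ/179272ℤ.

gcd(179272, 53973) = 1  (179272 = 3×53973 + 17353, 53973 = 3×17353 + 1914, 17353 = 9×1914 + 127, 1914 = 15×127 + 9, 127 = 14×9 + 1, 9 = 9×1).
Back-substituting, 53973×(-19763) + 179272×(5950) = 1.
So 53973×-19763 ≡ 1 (mod 179272), and -19763 mod 179272 = 159509.

159509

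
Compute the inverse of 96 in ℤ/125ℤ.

56

gcd(125, 96) = 1.
By Bézout, 96×(56) + 125×(-43) = 1.
So 96×56 ≡ 1 (mod 125), and 56 mod 125 = 56.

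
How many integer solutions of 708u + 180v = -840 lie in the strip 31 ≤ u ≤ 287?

17

gcd(708, 180) = 12  (708 = 3·180 + 168, 180 = 1·168 + 12, 168 = 14·12).
Back-substituting, 708·(-1) + 180·(4) = 12.
Scale by -70: particular solution (70, -280); reduce u mod 15: (10, -44).
General solution: u = 10 + 15t, v = -44 - 59t for integer t.
31 ≤ 10 + 15t ≤ 287 gives t ∈ [2, 18], which is 17 values.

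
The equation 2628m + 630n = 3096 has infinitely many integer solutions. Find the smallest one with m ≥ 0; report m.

17

gcd(2628, 630):
  2628 = 4×630 + 108
  630 = 5×108 + 90
  108 = 1×90 + 18
  90 = 5×18
so gcd(2628, 630) = 18.
18 divides 3096, so solutions exist.
Back-substitute for Bézout coefficients:
  18 = 108 - 1×90
  ... = 2628×(6) + 630×(-25)
Scale by 3096/18 = 172: (m₀, n₀) = (1032, -4300).
General solution: m = 1032 + 35t, n = -4300 - 146t for integer t.
m ≥ 0: smallest is 1032 mod 35 = 17 (at t = -29), with n = -66.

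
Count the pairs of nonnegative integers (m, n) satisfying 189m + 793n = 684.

gcd(793, 189) = 1.
By Bézout, 189·(-193) + 793·(46) = 1.
One solution: (419, -99).
General: m = 419 + 793t, n = -99 - 189t.
m ≥ 0 ⇒ t ≥ 0; n ≥ 0 ⇒ t ≤ -1. So t ∈ [0, -1]: 0 solutions.

0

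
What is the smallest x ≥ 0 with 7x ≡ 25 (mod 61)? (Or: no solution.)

gcd(61, 7) = 1  (61 = 8×7 + 5, 7 = 1×5 + 2, 5 = 2×2 + 1, 2 = 2×1).
1 divides 25, so solutions exist.
Back-substituting, 7×(-26) + 61×(3) = 1.
So 7×(-26) ≡ 1 (mod 61); multiply by 25: x ≡ -650 (mod 61).
Smallest nonnegative: x = -650 mod 61 = 21.

21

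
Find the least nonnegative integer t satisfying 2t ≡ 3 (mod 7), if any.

5

gcd(7, 2):
  7 = 3*2 + 1
  2 = 2*1
so gcd(7, 2) = 1.
1 divides 3, so solutions exist.
Back-substitute for Bézout coefficients:
  1 = 7 - 3*2
  ... = 2*(-3) + 7*(1)
So 2*(-3) ≡ 1 (mod 7); multiply by 3: t ≡ -9 (mod 7).
Smallest nonnegative: t = -9 mod 7 = 5.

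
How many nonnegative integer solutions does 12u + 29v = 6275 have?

gcd(29, 12):
  29 = 2×12 + 5
  12 = 2×5 + 2
  5 = 2×2 + 1
  2 = 2×1
so gcd(29, 12) = 1.
Back-substitute for Bézout coefficients:
  1 = 5 - 2×2
  ... = 12×(-12) + 29×(5)
Scale by 6275: one solution is (-75300, 31375). Reduce u mod 29: (13, 211).
General: u = 13 + 29t, v = 211 - 12t.
u ≥ 0 ⇒ t ≥ 0; v ≥ 0 ⇒ t ≤ 17. So t ∈ [0, 17]: 18 solutions.

18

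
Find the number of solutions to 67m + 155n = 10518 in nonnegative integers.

1

gcd(155, 67) = 1.
By Bézout, 67·(-37) + 155·(16) = 1.
One solution: (39, 51).
General: m = 39 + 155t, n = 51 - 67t.
m ≥ 0 ⇒ t ≥ 0; n ≥ 0 ⇒ t ≤ 0. So t ∈ [0, 0]: 1 solution.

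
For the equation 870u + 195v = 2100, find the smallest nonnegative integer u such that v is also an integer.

gcd(870, 195):
  870 = 4*195 + 90
  195 = 2*90 + 15
  90 = 6*15
so gcd(870, 195) = 15.
15 divides 2100, so solutions exist.
Back-substitute for Bézout coefficients:
  15 = 195 - 2*90
  ... = 870*(-2) + 195*(9)
Scale by 2100/15 = 140: (u₀, v₀) = (-280, 1260).
General solution: u = -280 + 13t, v = 1260 - 58t for integer t.
u ≥ 0: smallest is -280 mod 13 = 6 (at t = 22), with v = -16.

6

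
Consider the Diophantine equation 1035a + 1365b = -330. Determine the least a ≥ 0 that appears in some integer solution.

gcd(1365, 1035):
  1365 = 1×1035 + 330
  1035 = 3×330 + 45
  330 = 7×45 + 15
  45 = 3×15
so gcd(1365, 1035) = 15.
15 divides -330, so solutions exist.
Back-substitute for Bézout coefficients:
  15 = 330 - 7×45
  ... = 1035×(-29) + 1365×(22)
Scale by -330/15 = -22: (a₀, b₀) = (638, -484).
General solution: a = 638 + 91t, b = -484 - 69t for integer t.
a ≥ 0: smallest is 638 mod 91 = 1 (at t = -7), with b = -1.

1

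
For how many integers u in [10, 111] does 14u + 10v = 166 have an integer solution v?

gcd(14, 10) = 2.
By Bézout, 14×(-2) + 10×(3) = 2.
Particular solution: (4, 11).
General solution: u = 4 + 5t, v = 11 - 7t for integer t.
10 ≤ 4 + 5t ≤ 111 gives t ∈ [2, 21], which is 20 values.

20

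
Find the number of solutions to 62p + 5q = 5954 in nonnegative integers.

gcd(62, 5):
  62 = 12·5 + 2
  5 = 2·2 + 1
  2 = 2·1
so gcd(62, 5) = 1.
Back-substitute for Bézout coefficients:
  1 = 5 - 2·2
  ... = 62·(-2) + 5·(25)
Scale by 5954: one solution is (-11908, 148850). Reduce p mod 5: (2, 1166).
General: p = 2 + 5t, q = 1166 - 62t.
p ≥ 0 ⇒ t ≥ 0; q ≥ 0 ⇒ t ≤ 18. So t ∈ [0, 18]: 19 solutions.

19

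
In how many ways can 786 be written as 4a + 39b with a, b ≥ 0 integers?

gcd(39, 4):
  39 = 9·4 + 3
  4 = 1·3 + 1
  3 = 3·1
so gcd(39, 4) = 1.
Back-substitute for Bézout coefficients:
  1 = 4 - 1·3
  ... = 4·(10) + 39·(-1)
Scale by 786: one solution is (7860, -786). Reduce a mod 39: (21, 18).
General: a = 21 + 39t, b = 18 - 4t.
a ≥ 0 ⇒ t ≥ 0; b ≥ 0 ⇒ t ≤ 4. So t ∈ [0, 4]: 5 solutions.

5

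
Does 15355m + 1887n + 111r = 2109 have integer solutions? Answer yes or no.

gcd(15355, 1887) = 37  (15355 = 8×1887 + 259, 1887 = 7×259 + 74, 259 = 3×74 + 37, 74 = 2×37).
gcd(37, 111) = 37.
37 divides 2109, so integer solutions exist.

yes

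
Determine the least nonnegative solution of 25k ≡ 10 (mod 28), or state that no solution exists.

6

gcd(28, 25) = 1.
1 divides 10, so solutions exist.
By Bézout, 25×(9) + 28×(-8) = 1.
So 25×(9) ≡ 1 (mod 28); multiply by 10: k ≡ 90 (mod 28).
Smallest nonnegative: k = 90 mod 28 = 6.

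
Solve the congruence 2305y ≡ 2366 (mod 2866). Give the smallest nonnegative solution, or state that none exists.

6

gcd(2866, 2305) = 1.
1 divides 2366, so solutions exist.
By Bézout, 2305×(235) + 2866×(-189) = 1.
So 2305×(235) ≡ 1 (mod 2866); multiply by 2366: y ≡ 556010 (mod 2866).
Smallest nonnegative: y = 556010 mod 2866 = 6.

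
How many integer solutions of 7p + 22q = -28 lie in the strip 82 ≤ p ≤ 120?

2

gcd(22, 7) = 1.
By Bézout, 7*(-3) + 22*(1) = 1.
Particular solution: (18, -7).
General solution: p = 18 + 22t, q = -7 - 7t for integer t.
82 ≤ 18 + 22t ≤ 120 gives t ∈ [3, 4], which is 2 values.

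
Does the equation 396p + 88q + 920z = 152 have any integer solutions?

gcd(396, 88):
  396 = 4*88 + 44
  88 = 2*44
so gcd(396, 88) = 44.
gcd(44, 920) = 4.
4 divides 152, so integer solutions exist.

yes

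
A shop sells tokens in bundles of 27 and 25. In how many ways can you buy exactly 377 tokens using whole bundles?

Need nonnegative integers with 27j + 25k = 377.
gcd(27, 25) = 1, and 27·(-12) + 25·(13) = 1.
So (j₀, k₀) = (-4524, 4901); general j = -4524 + 25t, k = 4901 - 27t.
j ≥ 0 ⇒ t ≥ 181; k ≥ 0 ⇒ t ≤ 181. That's 1 value of t.

1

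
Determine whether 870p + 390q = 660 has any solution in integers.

yes

gcd(870, 390) = 30  (870 = 2×390 + 90, 390 = 4×90 + 30, 90 = 3×30).
30 divides 660, so integer solutions exist.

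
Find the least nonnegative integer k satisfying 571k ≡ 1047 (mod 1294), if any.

165

gcd(1294, 571):
  1294 = 2*571 + 152
  571 = 3*152 + 115
  152 = 1*115 + 37
  115 = 3*37 + 4
  37 = 9*4 + 1
  4 = 4*1
so gcd(1294, 571) = 1.
1 divides 1047, so solutions exist.
Back-substitute for Bézout coefficients:
  1 = 37 - 9*4
  ... = 571*(-315) + 1294*(139)
So 571*(-315) ≡ 1 (mod 1294); multiply by 1047: k ≡ -329805 (mod 1294).
Smallest nonnegative: k = -329805 mod 1294 = 165.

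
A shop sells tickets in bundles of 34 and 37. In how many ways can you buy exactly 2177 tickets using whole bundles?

Need nonnegative integers with 34j + 37k = 2177.
gcd(34, 37) = 1, and 34·(12) + 37·(-11) = 1.
So (j₀, k₀) = (26124, -23947); general j = 26124 + 37t, k = -23947 - 34t.
j ≥ 0 ⇒ t ≥ -706; k ≥ 0 ⇒ t ≤ -705. That's 2 values of t.

2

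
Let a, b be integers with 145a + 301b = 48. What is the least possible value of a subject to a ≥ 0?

gcd(301, 145):
  301 = 2*145 + 11
  145 = 13*11 + 2
  11 = 5*2 + 1
  2 = 2*1
so gcd(301, 145) = 1.
1 divides 48, so solutions exist.
Back-substitute for Bézout coefficients:
  1 = 11 - 5*2
  ... = 145*(-137) + 301*(66)
Scale by 48/1 = 48: (a₀, b₀) = (-6576, 3168).
General solution: a = -6576 + 301t, b = 3168 - 145t for integer t.
a ≥ 0: smallest is -6576 mod 301 = 46 (at t = 22), with b = -22.

46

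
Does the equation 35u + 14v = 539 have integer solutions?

yes

gcd(35, 14) = 7  (35 = 2×14 + 7, 14 = 2×7).
7 divides 539, so integer solutions exist.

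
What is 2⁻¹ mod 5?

3

gcd(5, 2) = 1.
By Bézout, 2×(-2) + 5×(1) = 1.
So 2×-2 ≡ 1 (mod 5), and -2 mod 5 = 3.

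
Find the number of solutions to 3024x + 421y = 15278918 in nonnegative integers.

12

gcd(3024, 421) = 1  (3024 = 7·421 + 77, 421 = 5·77 + 36, 77 = 2·36 + 5, 36 = 7·5 + 1, 5 = 5·1).
Back-substituting, 3024·(-82) + 421·(589) = 1.
Scale by 15278918: one solution is (-1252871276, 8999282702). Reduce x mod 421: (306, 34094).
General: x = 306 + 421t, y = 34094 - 3024t.
x ≥ 0 ⇒ t ≥ 0; y ≥ 0 ⇒ t ≤ 11. So t ∈ [0, 11]: 12 solutions.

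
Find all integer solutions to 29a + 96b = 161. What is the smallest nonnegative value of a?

85

gcd(96, 29):
  96 = 3*29 + 9
  29 = 3*9 + 2
  9 = 4*2 + 1
  2 = 2*1
so gcd(96, 29) = 1.
1 divides 161, so solutions exist.
Back-substitute for Bézout coefficients:
  1 = 9 - 4*2
  ... = 29*(-43) + 96*(13)
Scale by 161/1 = 161: (a₀, b₀) = (-6923, 2093).
General solution: a = -6923 + 96t, b = 2093 - 29t for integer t.
a ≥ 0: smallest is -6923 mod 96 = 85 (at t = 73), with b = -24.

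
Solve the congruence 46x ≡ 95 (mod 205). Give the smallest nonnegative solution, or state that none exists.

gcd(205, 46):
  205 = 4·46 + 21
  46 = 2·21 + 4
  21 = 5·4 + 1
  4 = 4·1
so gcd(205, 46) = 1.
1 divides 95, so solutions exist.
Back-substitute for Bézout coefficients:
  1 = 21 - 5·4
  ... = 46·(-49) + 205·(11)
So 46·(-49) ≡ 1 (mod 205); multiply by 95: x ≡ -4655 (mod 205).
Smallest nonnegative: x = -4655 mod 205 = 60.

60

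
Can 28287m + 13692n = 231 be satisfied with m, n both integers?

yes

gcd(28287, 13692) = 21  (28287 = 2×13692 + 903, 13692 = 15×903 + 147, 903 = 6×147 + 21, 147 = 7×21).
21 divides 231, so integer solutions exist.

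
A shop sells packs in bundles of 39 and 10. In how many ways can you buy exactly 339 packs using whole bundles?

Need nonnegative integers with 39j + 10k = 339.
gcd(39, 10) = 1, and 39·(-1) + 10·(4) = 1.
So (j₀, k₀) = (-339, 1356); general j = -339 + 10t, k = 1356 - 39t.
j ≥ 0 ⇒ t ≥ 34; k ≥ 0 ⇒ t ≤ 34. That's 1 value of t.

1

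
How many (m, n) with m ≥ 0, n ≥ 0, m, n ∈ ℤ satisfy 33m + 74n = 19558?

8

gcd(74, 33) = 1.
By Bézout, 33×(9) + 74×(-4) = 1.
One solution: (50, 242).
General: m = 50 + 74t, n = 242 - 33t.
m ≥ 0 ⇒ t ≥ 0; n ≥ 0 ⇒ t ≤ 7. So t ∈ [0, 7]: 8 solutions.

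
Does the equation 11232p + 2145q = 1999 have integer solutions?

no

gcd(11232, 2145):
  11232 = 5×2145 + 507
  2145 = 4×507 + 117
  507 = 4×117 + 39
  117 = 3×39
so gcd(11232, 2145) = 39.
39 does not divide 1999 (remainder 10), so no integer solutions.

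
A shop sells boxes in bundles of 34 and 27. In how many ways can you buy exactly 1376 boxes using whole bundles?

1

Need nonnegative integers with 34j + 27k = 1376.
gcd(34, 27) = 1, and 34·(4) + 27·(-5) = 1.
So (j₀, k₀) = (5504, -6880); general j = 5504 + 27t, k = -6880 - 34t.
j ≥ 0 ⇒ t ≥ -203; k ≥ 0 ⇒ t ≤ -203. That's 1 value of t.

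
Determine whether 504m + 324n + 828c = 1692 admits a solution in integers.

yes

gcd(504, 324) = 36  (504 = 1*324 + 180, 324 = 1*180 + 144, 180 = 1*144 + 36, 144 = 4*36).
gcd(36, 828) = 36.
36 divides 1692, so integer solutions exist.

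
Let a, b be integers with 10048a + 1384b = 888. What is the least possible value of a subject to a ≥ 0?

gcd(10048, 1384) = 8  (10048 = 7×1384 + 360, 1384 = 3×360 + 304, 360 = 1×304 + 56, 304 = 5×56 + 24, 56 = 2×24 + 8, 24 = 3×8).
8 divides 888, so solutions exist.
Back-substituting, 10048×(50) + 1384×(-363) = 8.
Scale by 888/8 = 111: (a₀, b₀) = (5550, -40293).
General solution: a = 5550 + 173t, b = -40293 - 1256t for integer t.
a ≥ 0: smallest is 5550 mod 173 = 14 (at t = -32), with b = -101.

14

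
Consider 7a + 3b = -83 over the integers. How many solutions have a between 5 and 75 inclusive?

23

gcd(7, 3):
  7 = 2·3 + 1
  3 = 3·1
so gcd(7, 3) = 1.
Back-substitute for Bézout coefficients:
  1 = 7 - 2·3
  ... = 7·(1) + 3·(-2)
Scale by -83: particular solution (-83, 166); reduce a mod 3: (1, -30).
General solution: a = 1 + 3t, b = -30 - 7t for integer t.
5 ≤ 1 + 3t ≤ 75 gives t ∈ [2, 24], which is 23 values.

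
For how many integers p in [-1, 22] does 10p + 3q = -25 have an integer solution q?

gcd(10, 3) = 1  (10 = 3*3 + 1, 3 = 3*1).
Back-substituting, 10*(1) + 3*(-3) = 1.
Scale by -25: particular solution (-25, 75); reduce p mod 3: (2, -15).
General solution: p = 2 + 3t, q = -15 - 10t for integer t.
-1 ≤ 2 + 3t ≤ 22 gives t ∈ [-1, 6], which is 8 values.

8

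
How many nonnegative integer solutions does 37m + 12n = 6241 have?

14

gcd(37, 12) = 1  (37 = 3·12 + 1, 12 = 12·1).
Back-substituting, 37·(1) + 12·(-3) = 1.
Scale by 6241: one solution is (6241, -18723). Reduce m mod 12: (1, 517).
General: m = 1 + 12t, n = 517 - 37t.
m ≥ 0 ⇒ t ≥ 0; n ≥ 0 ⇒ t ≤ 13. So t ∈ [0, 13]: 14 solutions.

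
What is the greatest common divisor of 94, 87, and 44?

gcd(94, 87) = 1.
gcd(1, 44) = 1.

1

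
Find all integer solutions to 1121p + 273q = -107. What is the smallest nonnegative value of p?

194

gcd(1121, 273):
  1121 = 4×273 + 29
  273 = 9×29 + 12
  29 = 2×12 + 5
  12 = 2×5 + 2
  5 = 2×2 + 1
  2 = 2×1
so gcd(1121, 273) = 1.
1 divides -107, so solutions exist.
Back-substitute for Bézout coefficients:
  1 = 5 - 2×2
  ... = 1121×(113) + 273×(-464)
Scale by -107/1 = -107: (p₀, q₀) = (-12091, 49648).
General solution: p = -12091 + 273t, q = 49648 - 1121t for integer t.
p ≥ 0: smallest is -12091 mod 273 = 194 (at t = 45), with q = -797.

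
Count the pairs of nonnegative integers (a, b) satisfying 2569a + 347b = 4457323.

gcd(2569, 347):
  2569 = 7·347 + 140
  347 = 2·140 + 67
  140 = 2·67 + 6
  67 = 11·6 + 1
  6 = 6·1
so gcd(2569, 347) = 1.
Back-substitute for Bézout coefficients:
  1 = 67 - 11·6
  ... = 2569·(-57) + 347·(422)
Scale by 4457323: one solution is (-254067411, 1880990306). Reduce a mod 347: (90, 12179).
General: a = 90 + 347t, b = 12179 - 2569t.
a ≥ 0 ⇒ t ≥ 0; b ≥ 0 ⇒ t ≤ 4. So t ∈ [0, 4]: 5 solutions.

5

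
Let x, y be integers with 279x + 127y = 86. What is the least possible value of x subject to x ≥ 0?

gcd(279, 127) = 1  (279 = 2*127 + 25, 127 = 5*25 + 2, 25 = 12*2 + 1, 2 = 2*1).
1 divides 86, so solutions exist.
Back-substituting, 279*(61) + 127*(-134) = 1.
Scale by 86/1 = 86: (x₀, y₀) = (5246, -11524).
General solution: x = 5246 + 127t, y = -11524 - 279t for integer t.
x ≥ 0: smallest is 5246 mod 127 = 39 (at t = -41), with y = -85.

39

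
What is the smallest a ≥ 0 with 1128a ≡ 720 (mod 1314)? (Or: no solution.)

201

gcd(1314, 1128) = 6  (1314 = 1×1128 + 186, 1128 = 6×186 + 12, 186 = 15×12 + 6, 12 = 2×6).
6 divides 720, so solutions exist.
Back-substituting, 1128×(-106) + 1314×(91) = 6.
So 1128×(-106) ≡ 6 (mod 1314); multiply by 120: a ≡ -12720 (mod 219).
Smallest nonnegative: a = -12720 mod 219 = 201.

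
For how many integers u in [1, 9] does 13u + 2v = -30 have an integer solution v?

gcd(13, 2) = 1  (13 = 6·2 + 1, 2 = 2·1).
Back-substituting, 13·(1) + 2·(-6) = 1.
Scale by -30: particular solution (-30, 180); reduce u mod 2: (0, -15).
General solution: u = 0 + 2t, v = -15 - 13t for integer t.
1 ≤ 0 + 2t ≤ 9 gives t ∈ [1, 4], which is 4 values.

4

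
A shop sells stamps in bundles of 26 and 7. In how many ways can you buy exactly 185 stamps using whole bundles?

1

Need nonnegative integers with 26j + 7k = 185.
gcd(26, 7) = 1, and 26·(3) + 7·(-11) = 1.
So (j₀, k₀) = (555, -2035); general j = 555 + 7t, k = -2035 - 26t.
j ≥ 0 ⇒ t ≥ -79; k ≥ 0 ⇒ t ≤ -79. That's 1 value of t.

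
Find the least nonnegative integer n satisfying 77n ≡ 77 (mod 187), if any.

1

gcd(187, 77):
  187 = 2·77 + 33
  77 = 2·33 + 11
  33 = 3·11
so gcd(187, 77) = 11.
11 divides 77, so solutions exist.
Back-substitute for Bézout coefficients:
  11 = 77 - 2·33
  ... = 77·(5) + 187·(-2)
So 77·(5) ≡ 11 (mod 187); multiply by 7: n ≡ 35 (mod 17).
Smallest nonnegative: n = 35 mod 17 = 1.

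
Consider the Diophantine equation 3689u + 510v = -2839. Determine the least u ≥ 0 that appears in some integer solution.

19

gcd(3689, 510) = 17  (3689 = 7×510 + 119, 510 = 4×119 + 34, 119 = 3×34 + 17, 34 = 2×17).
17 divides -2839, so solutions exist.
Back-substituting, 3689×(13) + 510×(-94) = 17.
Scale by -2839/17 = -167: (u₀, v₀) = (-2171, 15698).
General solution: u = -2171 + 30t, v = 15698 - 217t for integer t.
u ≥ 0: smallest is -2171 mod 30 = 19 (at t = 73), with v = -143.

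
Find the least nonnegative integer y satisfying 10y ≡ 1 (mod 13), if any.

4

gcd(13, 10) = 1.
1 divides 1, so solutions exist.
By Bézout, 10×(4) + 13×(-3) = 1.
So 10×(4) ≡ 1 (mod 13); multiply by 1: y ≡ 4 (mod 13).
Smallest nonnegative: y = 4 mod 13 = 4.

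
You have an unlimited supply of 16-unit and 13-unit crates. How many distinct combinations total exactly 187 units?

1

Need nonnegative integers with 16j + 13k = 187.
gcd(16, 13) = 1, and 16·(-4) + 13·(5) = 1.
So (j₀, k₀) = (-748, 935); general j = -748 + 13t, k = 935 - 16t.
j ≥ 0 ⇒ t ≥ 58; k ≥ 0 ⇒ t ≤ 58. That's 1 value of t.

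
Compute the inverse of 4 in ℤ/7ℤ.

gcd(7, 4) = 1  (7 = 1×4 + 3, 4 = 1×3 + 1, 3 = 3×1).
Back-substituting, 4×(2) + 7×(-1) = 1.
So 4×2 ≡ 1 (mod 7), and 2 mod 7 = 2.

2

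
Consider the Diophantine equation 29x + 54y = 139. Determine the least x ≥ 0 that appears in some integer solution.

gcd(54, 29):
  54 = 1·29 + 25
  29 = 1·25 + 4
  25 = 6·4 + 1
  4 = 4·1
so gcd(54, 29) = 1.
1 divides 139, so solutions exist.
Back-substitute for Bézout coefficients:
  1 = 25 - 6·4
  ... = 29·(-13) + 54·(7)
Scale by 139/1 = 139: (x₀, y₀) = (-1807, 973).
General solution: x = -1807 + 54t, y = 973 - 29t for integer t.
x ≥ 0: smallest is -1807 mod 54 = 29 (at t = 34), with y = -13.

29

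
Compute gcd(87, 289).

gcd(289, 87):
  289 = 3*87 + 28
  87 = 3*28 + 3
  28 = 9*3 + 1
  3 = 3*1
so gcd(289, 87) = 1.

1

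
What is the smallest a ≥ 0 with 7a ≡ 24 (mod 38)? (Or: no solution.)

gcd(38, 7):
  38 = 5×7 + 3
  7 = 2×3 + 1
  3 = 3×1
so gcd(38, 7) = 1.
1 divides 24, so solutions exist.
Back-substitute for Bézout coefficients:
  1 = 7 - 2×3
  ... = 7×(11) + 38×(-2)
So 7×(11) ≡ 1 (mod 38); multiply by 24: a ≡ 264 (mod 38).
Smallest nonnegative: a = 264 mod 38 = 36.

36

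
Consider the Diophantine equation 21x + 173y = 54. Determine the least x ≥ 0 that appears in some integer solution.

gcd(173, 21):
  173 = 8·21 + 5
  21 = 4·5 + 1
  5 = 5·1
so gcd(173, 21) = 1.
1 divides 54, so solutions exist.
Back-substitute for Bézout coefficients:
  1 = 21 - 4·5
  ... = 21·(33) + 173·(-4)
Scale by 54/1 = 54: (x₀, y₀) = (1782, -216).
General solution: x = 1782 + 173t, y = -216 - 21t for integer t.
x ≥ 0: smallest is 1782 mod 173 = 52 (at t = -10), with y = -6.

52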